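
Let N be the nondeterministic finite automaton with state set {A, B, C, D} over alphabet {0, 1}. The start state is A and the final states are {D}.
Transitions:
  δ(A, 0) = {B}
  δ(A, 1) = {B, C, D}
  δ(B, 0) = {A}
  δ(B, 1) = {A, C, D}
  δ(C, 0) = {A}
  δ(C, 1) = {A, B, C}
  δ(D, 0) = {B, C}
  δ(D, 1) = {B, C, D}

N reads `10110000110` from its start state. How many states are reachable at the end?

Start: {A}
read 1: {B, C, D}
read 0: {A, B, C}
read 1: {A, B, C, D}
read 1: {A, B, C, D}
read 0: {A, B, C}
read 0: {A, B}
read 0: {A, B}
read 0: {A, B}
read 1: {A, B, C, D}
read 1: {A, B, C, D}
read 0: {A, B, C}
Final reachable set {A, B, C} has 3 states.

3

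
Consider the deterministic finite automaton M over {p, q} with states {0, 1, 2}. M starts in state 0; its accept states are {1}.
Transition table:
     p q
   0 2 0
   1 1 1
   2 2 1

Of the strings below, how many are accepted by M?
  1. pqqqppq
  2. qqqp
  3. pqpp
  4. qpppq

3

pqqqppq: accepted
qqqp: rejected
pqpp: accepted
qpppq: accepted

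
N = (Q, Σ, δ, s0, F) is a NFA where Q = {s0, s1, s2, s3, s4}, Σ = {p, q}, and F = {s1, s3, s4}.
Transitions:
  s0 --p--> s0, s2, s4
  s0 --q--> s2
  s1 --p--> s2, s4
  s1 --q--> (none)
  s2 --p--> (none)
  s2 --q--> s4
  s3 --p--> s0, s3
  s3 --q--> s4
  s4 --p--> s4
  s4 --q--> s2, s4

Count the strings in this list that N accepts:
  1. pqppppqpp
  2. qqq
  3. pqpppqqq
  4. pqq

pqppppqpp: accepted
qqq: accepted
pqpppqqq: accepted
pqq: accepted

4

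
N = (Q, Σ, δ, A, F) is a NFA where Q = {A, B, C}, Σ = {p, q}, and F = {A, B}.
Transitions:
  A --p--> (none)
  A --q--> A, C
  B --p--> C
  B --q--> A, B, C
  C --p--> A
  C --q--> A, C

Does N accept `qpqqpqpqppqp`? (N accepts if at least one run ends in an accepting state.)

Start: {A}
read q: {A, C}
read p: {A}
read q: {A, C}
read q: {A, C}
read p: {A}
read q: {A, C}
read p: {A}
read q: {A, C}
read p: {A}
read p: {}
The reachable set is empty and stays empty for the remaining 2 symbols.
Reachable ∩ accepting = {} — empty.

rejected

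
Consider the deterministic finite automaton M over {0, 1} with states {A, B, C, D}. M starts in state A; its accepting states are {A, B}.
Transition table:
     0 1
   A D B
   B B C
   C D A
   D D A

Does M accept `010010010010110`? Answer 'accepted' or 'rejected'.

accepted

A --0--> D
D --1--> A
A --0--> D
D --0--> D
D --1--> A
A --0--> D
D --0--> D
D --1--> A
A --0--> D
D --0--> D
D --1--> A
A --0--> D
D --1--> A
A --1--> B
B --0--> B
End in state B, which is an accepting state.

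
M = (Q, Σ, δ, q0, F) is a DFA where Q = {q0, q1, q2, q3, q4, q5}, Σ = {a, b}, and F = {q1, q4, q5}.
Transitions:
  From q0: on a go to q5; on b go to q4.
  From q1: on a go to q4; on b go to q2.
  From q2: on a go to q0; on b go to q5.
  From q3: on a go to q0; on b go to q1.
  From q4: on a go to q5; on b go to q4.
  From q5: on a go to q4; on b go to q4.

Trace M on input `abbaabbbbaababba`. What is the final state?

q0 --a--> q5
q5 --b--> q4
q4 --b--> q4
q4 --a--> q5
q5 --a--> q4
q4 --b--> q4
q4 --b--> q4
q4 --b--> q4
q4 --b--> q4
q4 --a--> q5
q5 --a--> q4
q4 --b--> q4
q4 --a--> q5
q5 --b--> q4
q4 --b--> q4
q4 --a--> q5

q5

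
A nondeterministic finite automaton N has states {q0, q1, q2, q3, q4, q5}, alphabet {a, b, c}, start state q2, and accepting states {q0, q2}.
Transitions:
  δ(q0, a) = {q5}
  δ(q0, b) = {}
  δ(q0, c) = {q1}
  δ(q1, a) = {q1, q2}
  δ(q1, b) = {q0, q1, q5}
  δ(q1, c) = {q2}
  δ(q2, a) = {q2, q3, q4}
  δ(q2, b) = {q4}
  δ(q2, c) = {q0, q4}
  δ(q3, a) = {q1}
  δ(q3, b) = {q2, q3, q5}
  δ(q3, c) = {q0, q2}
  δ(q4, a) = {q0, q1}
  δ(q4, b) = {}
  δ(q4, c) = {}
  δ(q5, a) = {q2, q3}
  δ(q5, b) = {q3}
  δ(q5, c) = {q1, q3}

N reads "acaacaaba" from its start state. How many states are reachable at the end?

6

Start: {q2}
read a: {q2, q3, q4}
read c: {q0, q2, q4}
read a: {q0, q1, q2, q3, q4, q5}
read a: {q0, q1, q2, q3, q4, q5}
read c: {q0, q1, q2, q3, q4}
read a: {q0, q1, q2, q3, q4, q5}
read a: {q0, q1, q2, q3, q4, q5}
read b: {q0, q1, q2, q3, q4, q5}
read a: {q0, q1, q2, q3, q4, q5}
Final reachable set {q0, q1, q2, q3, q4, q5} has 6 states.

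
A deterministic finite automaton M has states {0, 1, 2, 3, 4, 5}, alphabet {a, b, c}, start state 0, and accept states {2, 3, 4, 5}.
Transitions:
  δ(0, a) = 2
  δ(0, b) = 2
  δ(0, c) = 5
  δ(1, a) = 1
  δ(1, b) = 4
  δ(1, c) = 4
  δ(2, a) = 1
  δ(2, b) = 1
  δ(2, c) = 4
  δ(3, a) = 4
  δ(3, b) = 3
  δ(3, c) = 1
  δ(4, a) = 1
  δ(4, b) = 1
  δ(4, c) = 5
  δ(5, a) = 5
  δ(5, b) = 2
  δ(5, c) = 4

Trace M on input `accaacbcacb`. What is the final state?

1

0 --a--> 2
2 --c--> 4
4 --c--> 5
5 --a--> 5
5 --a--> 5
5 --c--> 4
4 --b--> 1
1 --c--> 4
4 --a--> 1
1 --c--> 4
4 --b--> 1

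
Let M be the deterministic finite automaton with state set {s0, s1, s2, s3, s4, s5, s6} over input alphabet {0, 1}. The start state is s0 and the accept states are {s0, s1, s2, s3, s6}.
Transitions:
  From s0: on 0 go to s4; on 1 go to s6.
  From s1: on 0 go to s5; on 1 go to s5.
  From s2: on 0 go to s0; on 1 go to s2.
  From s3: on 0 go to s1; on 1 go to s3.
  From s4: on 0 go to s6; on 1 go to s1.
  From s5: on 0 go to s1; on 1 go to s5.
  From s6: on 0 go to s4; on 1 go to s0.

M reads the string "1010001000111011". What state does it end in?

s5

s0 --1--> s6
s6 --0--> s4
s4 --1--> s1
s1 --0--> s5
s5 --0--> s1
s1 --0--> s5
s5 --1--> s5
s5 --0--> s1
s1 --0--> s5
s5 --0--> s1
s1 --1--> s5
s5 --1--> s5
s5 --1--> s5
s5 --0--> s1
s1 --1--> s5
s5 --1--> s5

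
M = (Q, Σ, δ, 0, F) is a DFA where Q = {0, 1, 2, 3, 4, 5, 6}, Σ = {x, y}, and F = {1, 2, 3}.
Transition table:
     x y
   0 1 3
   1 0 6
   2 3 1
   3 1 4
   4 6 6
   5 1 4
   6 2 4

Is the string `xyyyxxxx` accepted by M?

rejected

0 --x--> 1
1 --y--> 6
6 --y--> 4
4 --y--> 6
6 --x--> 2
2 --x--> 3
3 --x--> 1
1 --x--> 0
End in state 0, which is not an accepting state.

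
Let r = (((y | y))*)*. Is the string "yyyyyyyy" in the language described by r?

Split into 8 pieces y · y · y · y · y · y · y · y; each matches ((y|y))*.

yes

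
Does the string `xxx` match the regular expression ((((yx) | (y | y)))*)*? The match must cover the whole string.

xxx cannot be split into zero or more pieces each matching (((yx)|(y|y)))*.

no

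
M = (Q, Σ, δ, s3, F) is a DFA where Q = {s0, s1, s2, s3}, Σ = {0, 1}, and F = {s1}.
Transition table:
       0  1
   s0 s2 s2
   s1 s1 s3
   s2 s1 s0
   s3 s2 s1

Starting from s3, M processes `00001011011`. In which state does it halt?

s1

s3 --0--> s2
s2 --0--> s1
s1 --0--> s1
s1 --0--> s1
s1 --1--> s3
s3 --0--> s2
s2 --1--> s0
s0 --1--> s2
s2 --0--> s1
s1 --1--> s3
s3 --1--> s1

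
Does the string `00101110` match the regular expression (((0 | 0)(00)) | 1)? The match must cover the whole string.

Neither ((0|0)(00)) nor 1 matches 00101110.

no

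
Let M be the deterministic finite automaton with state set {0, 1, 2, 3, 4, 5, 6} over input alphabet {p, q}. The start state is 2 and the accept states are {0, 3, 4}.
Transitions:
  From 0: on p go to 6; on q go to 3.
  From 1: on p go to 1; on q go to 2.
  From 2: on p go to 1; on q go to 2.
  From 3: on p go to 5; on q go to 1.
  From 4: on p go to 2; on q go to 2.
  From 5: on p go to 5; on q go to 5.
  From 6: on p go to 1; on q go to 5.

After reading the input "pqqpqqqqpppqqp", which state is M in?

2 --p--> 1
1 --q--> 2
2 --q--> 2
2 --p--> 1
1 --q--> 2
2 --q--> 2
2 --q--> 2
2 --q--> 2
2 --p--> 1
1 --p--> 1
1 --p--> 1
1 --q--> 2
2 --q--> 2
2 --p--> 1

1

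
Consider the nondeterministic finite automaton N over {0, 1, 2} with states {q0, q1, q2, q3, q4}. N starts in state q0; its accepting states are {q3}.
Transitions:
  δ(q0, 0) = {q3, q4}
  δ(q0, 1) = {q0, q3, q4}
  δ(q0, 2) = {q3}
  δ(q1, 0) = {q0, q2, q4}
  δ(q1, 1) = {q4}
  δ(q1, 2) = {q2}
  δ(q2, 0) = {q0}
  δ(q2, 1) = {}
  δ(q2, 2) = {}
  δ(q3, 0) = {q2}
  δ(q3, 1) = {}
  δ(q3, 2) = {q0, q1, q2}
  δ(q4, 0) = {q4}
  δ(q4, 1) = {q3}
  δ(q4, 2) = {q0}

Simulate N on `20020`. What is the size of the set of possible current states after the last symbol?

1

Start: {q0}
read 2: {q3}
read 0: {q2}
read 0: {q0}
read 2: {q3}
read 0: {q2}
Final reachable set {q2} has 1 state.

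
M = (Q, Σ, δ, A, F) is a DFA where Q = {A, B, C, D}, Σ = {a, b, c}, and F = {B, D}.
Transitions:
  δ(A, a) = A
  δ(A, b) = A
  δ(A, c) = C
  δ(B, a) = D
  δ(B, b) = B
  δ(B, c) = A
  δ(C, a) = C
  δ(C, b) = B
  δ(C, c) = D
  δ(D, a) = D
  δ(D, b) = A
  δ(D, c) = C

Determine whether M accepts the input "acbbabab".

A --a--> A
A --c--> C
C --b--> B
B --b--> B
B --a--> D
D --b--> A
A --a--> A
A --b--> A
End in state A, which is not an accepting state.

rejected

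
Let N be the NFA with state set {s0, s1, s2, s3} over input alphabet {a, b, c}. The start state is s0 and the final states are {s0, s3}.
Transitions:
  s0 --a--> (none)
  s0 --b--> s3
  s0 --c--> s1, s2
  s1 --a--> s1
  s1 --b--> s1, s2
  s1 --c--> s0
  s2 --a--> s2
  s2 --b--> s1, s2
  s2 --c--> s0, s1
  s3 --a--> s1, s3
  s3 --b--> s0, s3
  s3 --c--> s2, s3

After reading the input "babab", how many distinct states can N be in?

Start: {s0}
read b: {s3}
read a: {s1, s3}
read b: {s0, s1, s2, s3}
read a: {s1, s2, s3}
read b: {s0, s1, s2, s3}
Final reachable set {s0, s1, s2, s3} has 4 states.

4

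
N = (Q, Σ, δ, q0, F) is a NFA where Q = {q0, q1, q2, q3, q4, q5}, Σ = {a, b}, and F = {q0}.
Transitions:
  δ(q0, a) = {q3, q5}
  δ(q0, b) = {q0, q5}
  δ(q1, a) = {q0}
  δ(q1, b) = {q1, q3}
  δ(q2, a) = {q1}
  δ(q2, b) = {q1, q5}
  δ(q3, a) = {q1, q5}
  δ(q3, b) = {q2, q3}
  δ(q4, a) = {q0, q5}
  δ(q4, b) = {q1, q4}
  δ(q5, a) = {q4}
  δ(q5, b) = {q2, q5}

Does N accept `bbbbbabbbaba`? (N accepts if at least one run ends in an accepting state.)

Start: {q0}
read b: {q0, q5}
read b: {q0, q2, q5}
read b: {q0, q1, q2, q5}
read b: {q0, q1, q2, q3, q5}
read b: {q0, q1, q2, q3, q5}
read a: {q0, q1, q3, q4, q5}
read b: {q0, q1, q2, q3, q4, q5}
read b: {q0, q1, q2, q3, q4, q5}
read b: {q0, q1, q2, q3, q4, q5}
read a: {q0, q1, q3, q4, q5}
read b: {q0, q1, q2, q3, q4, q5}
read a: {q0, q1, q3, q4, q5}
Reachable ∩ accepting = {q0} — nonempty.

accepted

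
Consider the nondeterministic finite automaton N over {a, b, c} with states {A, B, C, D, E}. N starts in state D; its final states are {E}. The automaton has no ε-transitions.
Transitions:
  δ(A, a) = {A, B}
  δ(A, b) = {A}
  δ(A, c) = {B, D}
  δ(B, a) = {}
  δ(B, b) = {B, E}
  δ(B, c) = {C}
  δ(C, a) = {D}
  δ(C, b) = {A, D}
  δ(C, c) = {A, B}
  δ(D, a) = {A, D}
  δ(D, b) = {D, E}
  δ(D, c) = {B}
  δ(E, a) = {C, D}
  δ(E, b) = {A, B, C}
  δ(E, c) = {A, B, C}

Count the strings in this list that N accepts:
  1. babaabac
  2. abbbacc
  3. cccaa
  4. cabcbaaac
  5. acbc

0

babaabac: rejected
abbbacc: rejected
cccaa: rejected
cabcbaaac: rejected
acbc: rejected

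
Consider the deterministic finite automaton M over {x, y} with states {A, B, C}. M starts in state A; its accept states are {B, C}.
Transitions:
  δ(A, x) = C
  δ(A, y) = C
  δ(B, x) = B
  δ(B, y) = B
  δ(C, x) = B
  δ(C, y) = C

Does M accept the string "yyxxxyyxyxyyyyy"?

accepted

A --y--> C
C --y--> C
C --x--> B
B --x--> B
B --x--> B
B --y--> B
B --y--> B
B --x--> B
B --y--> B
B --x--> B
B --y--> B
B --y--> B
B --y--> B
B --y--> B
B --y--> B
End in state B, which is an accepting state.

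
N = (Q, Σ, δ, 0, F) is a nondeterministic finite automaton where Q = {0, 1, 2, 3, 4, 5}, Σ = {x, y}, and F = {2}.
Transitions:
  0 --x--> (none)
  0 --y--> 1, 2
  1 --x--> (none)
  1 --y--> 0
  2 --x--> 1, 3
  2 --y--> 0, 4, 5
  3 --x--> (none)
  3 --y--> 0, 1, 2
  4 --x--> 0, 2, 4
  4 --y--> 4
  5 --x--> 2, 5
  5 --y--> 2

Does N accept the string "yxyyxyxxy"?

accepted

Start: {0}
read y: {1, 2}
read x: {1, 3}
read y: {0, 1, 2}
read y: {0, 1, 2, 4, 5}
read x: {0, 1, 2, 3, 4, 5}
read y: {0, 1, 2, 4, 5}
read x: {0, 1, 2, 3, 4, 5}
read x: {0, 1, 2, 3, 4, 5}
read y: {0, 1, 2, 4, 5}
Reachable ∩ accepting = {2} — nonempty.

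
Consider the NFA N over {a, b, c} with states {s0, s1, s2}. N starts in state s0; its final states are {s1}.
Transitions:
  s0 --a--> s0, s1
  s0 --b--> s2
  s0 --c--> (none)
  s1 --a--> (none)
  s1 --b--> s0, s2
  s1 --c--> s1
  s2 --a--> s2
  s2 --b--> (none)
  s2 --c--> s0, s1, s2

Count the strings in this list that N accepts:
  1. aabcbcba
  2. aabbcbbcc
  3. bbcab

2

aabcbcba: accepted
aabbcbbcc: accepted
bbcab: rejected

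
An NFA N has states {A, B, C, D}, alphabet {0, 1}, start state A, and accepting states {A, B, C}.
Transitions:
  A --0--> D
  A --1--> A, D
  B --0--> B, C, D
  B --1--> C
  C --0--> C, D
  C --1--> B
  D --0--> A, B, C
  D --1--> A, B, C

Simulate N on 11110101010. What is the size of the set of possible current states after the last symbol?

4

Start: {A}
read 1: {A, D}
read 1: {A, B, C, D}
read 1: {A, B, C, D}
read 1: {A, B, C, D}
read 0: {A, B, C, D}
read 1: {A, B, C, D}
read 0: {A, B, C, D}
read 1: {A, B, C, D}
read 0: {A, B, C, D}
read 1: {A, B, C, D}
read 0: {A, B, C, D}
Final reachable set {A, B, C, D} has 4 states.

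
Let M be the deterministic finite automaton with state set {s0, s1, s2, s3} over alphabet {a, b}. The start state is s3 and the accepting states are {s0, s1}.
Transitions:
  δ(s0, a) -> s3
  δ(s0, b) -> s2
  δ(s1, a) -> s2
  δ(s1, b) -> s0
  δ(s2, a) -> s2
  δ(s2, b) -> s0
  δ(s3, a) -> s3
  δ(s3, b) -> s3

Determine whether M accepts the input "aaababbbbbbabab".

s3 --a--> s3
s3 --a--> s3
s3 --a--> s3
s3 --b--> s3
s3 --a--> s3
s3 --b--> s3
s3 --b--> s3
s3 --b--> s3
s3 --b--> s3
s3 --b--> s3
s3 --b--> s3
s3 --a--> s3
s3 --b--> s3
s3 --a--> s3
s3 --b--> s3
End in state s3, which is not an accepting state.

rejected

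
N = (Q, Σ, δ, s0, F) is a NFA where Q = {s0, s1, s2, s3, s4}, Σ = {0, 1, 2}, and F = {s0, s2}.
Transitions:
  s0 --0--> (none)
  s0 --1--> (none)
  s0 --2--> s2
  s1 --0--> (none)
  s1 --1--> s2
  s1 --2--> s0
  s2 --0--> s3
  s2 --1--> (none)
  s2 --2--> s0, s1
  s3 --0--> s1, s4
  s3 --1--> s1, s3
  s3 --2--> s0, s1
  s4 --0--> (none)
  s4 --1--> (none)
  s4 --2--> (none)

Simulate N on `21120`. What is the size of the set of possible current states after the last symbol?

0

Start: {s0}
read 2: {s2}
read 1: {}
The reachable set is empty and stays empty for the remaining 3 symbols.
Final reachable set {} has 0 states.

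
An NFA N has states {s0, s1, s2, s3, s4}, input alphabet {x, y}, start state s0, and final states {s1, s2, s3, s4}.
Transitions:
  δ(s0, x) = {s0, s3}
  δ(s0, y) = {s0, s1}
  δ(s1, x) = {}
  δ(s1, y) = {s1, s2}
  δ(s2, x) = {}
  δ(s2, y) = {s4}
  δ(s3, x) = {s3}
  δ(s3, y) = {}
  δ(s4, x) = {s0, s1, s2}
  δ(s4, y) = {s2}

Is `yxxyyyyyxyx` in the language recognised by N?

accepted

Start: {s0}
read y: {s0, s1}
read x: {s0, s3}
read x: {s0, s3}
read y: {s0, s1}
read y: {s0, s1, s2}
read y: {s0, s1, s2, s4}
read y: {s0, s1, s2, s4}
read y: {s0, s1, s2, s4}
read x: {s0, s1, s2, s3}
read y: {s0, s1, s2, s4}
read x: {s0, s1, s2, s3}
Reachable ∩ accepting = {s1, s2, s3} — nonempty.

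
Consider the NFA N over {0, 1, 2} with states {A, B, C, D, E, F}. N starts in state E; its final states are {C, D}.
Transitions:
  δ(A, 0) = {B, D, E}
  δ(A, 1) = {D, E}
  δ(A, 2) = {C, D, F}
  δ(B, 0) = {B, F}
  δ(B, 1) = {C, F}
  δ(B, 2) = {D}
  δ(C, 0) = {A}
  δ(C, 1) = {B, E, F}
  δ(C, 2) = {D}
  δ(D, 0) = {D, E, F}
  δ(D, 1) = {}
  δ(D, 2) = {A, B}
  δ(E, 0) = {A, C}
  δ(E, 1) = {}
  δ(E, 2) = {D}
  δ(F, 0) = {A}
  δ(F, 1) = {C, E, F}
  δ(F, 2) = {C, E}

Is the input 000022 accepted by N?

accepted

Start: {E}
read 0: {A, C}
read 0: {A, B, D, E}
read 0: {A, B, C, D, E, F}
read 0: {A, B, C, D, E, F}
read 2: {A, B, C, D, E, F}
read 2: {A, B, C, D, E, F}
Reachable ∩ accepting = {C, D} — nonempty.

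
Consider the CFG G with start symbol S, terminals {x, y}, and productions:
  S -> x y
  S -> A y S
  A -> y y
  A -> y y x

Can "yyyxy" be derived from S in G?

yes

S ⇒ AyS ⇒ yyyS ⇒ yyyxy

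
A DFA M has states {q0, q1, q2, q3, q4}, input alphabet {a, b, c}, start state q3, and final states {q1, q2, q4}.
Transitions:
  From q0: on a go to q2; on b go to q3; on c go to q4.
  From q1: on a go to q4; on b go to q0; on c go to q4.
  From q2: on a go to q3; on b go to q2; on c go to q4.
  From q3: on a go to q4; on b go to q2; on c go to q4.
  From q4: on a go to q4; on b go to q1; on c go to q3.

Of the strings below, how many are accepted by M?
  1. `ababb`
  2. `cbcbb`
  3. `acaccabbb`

0

`ababb`: rejected
`cbcbb`: rejected
`acaccabbb`: rejected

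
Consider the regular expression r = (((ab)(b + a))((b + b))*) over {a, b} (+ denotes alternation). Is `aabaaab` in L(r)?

No split of aabaaab into u·v has ((ab)(b+a)) matching u and ((b+b))* matching v.

no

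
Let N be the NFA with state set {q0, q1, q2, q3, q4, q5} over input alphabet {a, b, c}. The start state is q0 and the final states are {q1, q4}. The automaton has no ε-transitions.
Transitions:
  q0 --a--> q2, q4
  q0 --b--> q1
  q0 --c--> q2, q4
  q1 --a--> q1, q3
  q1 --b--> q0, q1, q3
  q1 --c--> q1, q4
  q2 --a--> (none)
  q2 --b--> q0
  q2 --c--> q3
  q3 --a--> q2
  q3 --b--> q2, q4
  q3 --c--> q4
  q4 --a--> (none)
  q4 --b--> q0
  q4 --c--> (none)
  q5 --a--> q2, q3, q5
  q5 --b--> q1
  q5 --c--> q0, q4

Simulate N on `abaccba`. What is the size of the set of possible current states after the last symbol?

Start: {q0}
read a: {q2, q4}
read b: {q0}
read a: {q2, q4}
read c: {q3}
read c: {q4}
read b: {q0}
read a: {q2, q4}
Final reachable set {q2, q4} has 2 states.

2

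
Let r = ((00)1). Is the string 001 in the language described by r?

yes

Split as 00·1: (00) matches 00 and 1 matches 1.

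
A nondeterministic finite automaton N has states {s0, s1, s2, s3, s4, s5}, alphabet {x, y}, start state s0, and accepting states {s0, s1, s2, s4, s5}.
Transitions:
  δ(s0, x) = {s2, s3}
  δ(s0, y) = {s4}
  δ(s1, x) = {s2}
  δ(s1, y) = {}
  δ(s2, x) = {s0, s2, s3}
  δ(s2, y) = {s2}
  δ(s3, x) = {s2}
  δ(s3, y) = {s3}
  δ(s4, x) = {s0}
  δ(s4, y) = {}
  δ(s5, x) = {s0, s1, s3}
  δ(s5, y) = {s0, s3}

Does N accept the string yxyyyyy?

rejected

Start: {s0}
read y: {s4}
read x: {s0}
read y: {s4}
read y: {}
The reachable set is empty and stays empty for the remaining 3 symbols.
Reachable ∩ accepting = {} — empty.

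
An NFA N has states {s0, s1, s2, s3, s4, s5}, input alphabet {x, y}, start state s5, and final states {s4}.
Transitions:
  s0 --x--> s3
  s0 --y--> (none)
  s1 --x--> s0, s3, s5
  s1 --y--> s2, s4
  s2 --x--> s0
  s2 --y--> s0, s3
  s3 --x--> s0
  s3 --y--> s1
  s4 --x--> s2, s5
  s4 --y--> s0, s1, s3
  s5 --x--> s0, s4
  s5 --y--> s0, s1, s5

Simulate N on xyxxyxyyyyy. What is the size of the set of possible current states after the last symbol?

6

Start: {s5}
read x: {s0, s4}
read y: {s0, s1, s3}
read x: {s0, s3, s5}
read x: {s0, s3, s4}
read y: {s0, s1, s3}
read x: {s0, s3, s5}
read y: {s0, s1, s5}
read y: {s0, s1, s2, s4, s5}
read y: {s0, s1, s2, s3, s4, s5}
read y: {s0, s1, s2, s3, s4, s5}
read y: {s0, s1, s2, s3, s4, s5}
Final reachable set {s0, s1, s2, s3, s4, s5} has 6 states.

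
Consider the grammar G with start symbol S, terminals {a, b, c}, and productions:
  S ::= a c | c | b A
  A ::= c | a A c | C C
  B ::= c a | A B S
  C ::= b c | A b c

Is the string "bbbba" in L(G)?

no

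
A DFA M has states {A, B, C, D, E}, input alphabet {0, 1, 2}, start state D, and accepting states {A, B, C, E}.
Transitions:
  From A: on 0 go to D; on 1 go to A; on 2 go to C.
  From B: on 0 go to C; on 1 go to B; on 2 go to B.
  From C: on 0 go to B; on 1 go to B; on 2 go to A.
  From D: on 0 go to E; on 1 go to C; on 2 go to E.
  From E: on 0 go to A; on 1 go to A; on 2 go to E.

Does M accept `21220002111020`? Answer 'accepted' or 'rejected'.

rejected

D --2--> E
E --1--> A
A --2--> C
C --2--> A
A --0--> D
D --0--> E
E --0--> A
A --2--> C
C --1--> B
B --1--> B
B --1--> B
B --0--> C
C --2--> A
A --0--> D
End in state D, which is not an accepting state.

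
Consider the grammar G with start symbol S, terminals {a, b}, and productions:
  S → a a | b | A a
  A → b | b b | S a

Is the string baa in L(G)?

yes

S ⇒ Aa ⇒ Saa ⇒ baa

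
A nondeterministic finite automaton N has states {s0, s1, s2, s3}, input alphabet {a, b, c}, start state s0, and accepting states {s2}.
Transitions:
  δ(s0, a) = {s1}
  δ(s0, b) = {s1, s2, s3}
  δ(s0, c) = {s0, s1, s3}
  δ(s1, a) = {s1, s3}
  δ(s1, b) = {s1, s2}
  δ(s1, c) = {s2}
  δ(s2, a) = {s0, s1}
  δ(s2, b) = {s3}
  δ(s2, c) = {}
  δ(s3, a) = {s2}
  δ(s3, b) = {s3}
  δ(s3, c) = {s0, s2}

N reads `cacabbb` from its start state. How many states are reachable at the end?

3

Start: {s0}
read c: {s0, s1, s3}
read a: {s1, s2, s3}
read c: {s0, s2}
read a: {s0, s1}
read b: {s1, s2, s3}
read b: {s1, s2, s3}
read b: {s1, s2, s3}
Final reachable set {s1, s2, s3} has 3 states.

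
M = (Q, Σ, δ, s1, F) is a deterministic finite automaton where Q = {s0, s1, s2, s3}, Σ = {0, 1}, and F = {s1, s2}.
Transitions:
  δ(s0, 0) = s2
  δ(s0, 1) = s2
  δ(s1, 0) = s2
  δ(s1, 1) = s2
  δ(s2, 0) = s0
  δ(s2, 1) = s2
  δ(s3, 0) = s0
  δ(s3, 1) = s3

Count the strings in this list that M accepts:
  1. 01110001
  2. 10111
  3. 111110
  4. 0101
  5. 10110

01110001: accepted
10111: accepted
111110: rejected
0101: accepted
10110: rejected

3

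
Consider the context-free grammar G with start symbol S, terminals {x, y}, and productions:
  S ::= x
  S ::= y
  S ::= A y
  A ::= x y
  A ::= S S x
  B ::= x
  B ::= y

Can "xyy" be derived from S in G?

yes

S ⇒ Ay ⇒ xyy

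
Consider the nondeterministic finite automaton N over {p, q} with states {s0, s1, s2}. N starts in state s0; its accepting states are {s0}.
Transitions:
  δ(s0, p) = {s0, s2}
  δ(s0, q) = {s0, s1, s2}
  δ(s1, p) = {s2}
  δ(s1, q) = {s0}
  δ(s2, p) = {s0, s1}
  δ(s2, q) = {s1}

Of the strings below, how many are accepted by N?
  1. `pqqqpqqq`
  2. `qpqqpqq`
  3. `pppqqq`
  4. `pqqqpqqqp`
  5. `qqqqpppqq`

`pqqqpqqq`: accepted
`qpqqpqq`: accepted
`pppqqq`: accepted
`pqqqpqqqp`: accepted
`qqqqpppqq`: accepted

5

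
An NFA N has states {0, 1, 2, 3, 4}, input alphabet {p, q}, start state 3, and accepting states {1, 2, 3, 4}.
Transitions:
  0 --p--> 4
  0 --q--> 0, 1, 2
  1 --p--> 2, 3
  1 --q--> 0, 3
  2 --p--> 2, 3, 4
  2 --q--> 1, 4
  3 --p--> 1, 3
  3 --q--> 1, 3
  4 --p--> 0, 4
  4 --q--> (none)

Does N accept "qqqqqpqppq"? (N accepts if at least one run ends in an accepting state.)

accepted

Start: {3}
read q: {1, 3}
read q: {0, 1, 3}
read q: {0, 1, 2, 3}
read q: {0, 1, 2, 3, 4}
read q: {0, 1, 2, 3, 4}
read p: {0, 1, 2, 3, 4}
read q: {0, 1, 2, 3, 4}
read p: {0, 1, 2, 3, 4}
read p: {0, 1, 2, 3, 4}
read q: {0, 1, 2, 3, 4}
Reachable ∩ accepting = {1, 2, 3, 4} — nonempty.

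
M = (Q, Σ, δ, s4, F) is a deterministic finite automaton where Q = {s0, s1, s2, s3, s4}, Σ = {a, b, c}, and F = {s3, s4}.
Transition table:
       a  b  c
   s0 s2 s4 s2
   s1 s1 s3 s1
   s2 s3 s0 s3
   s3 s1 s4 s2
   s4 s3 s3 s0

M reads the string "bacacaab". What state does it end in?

s4 --b--> s3
s3 --a--> s1
s1 --c--> s1
s1 --a--> s1
s1 --c--> s1
s1 --a--> s1
s1 --a--> s1
s1 --b--> s3

s3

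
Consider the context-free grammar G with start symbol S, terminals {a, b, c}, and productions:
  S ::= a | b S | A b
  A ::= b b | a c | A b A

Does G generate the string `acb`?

S ⇒ Ab ⇒ acb

yes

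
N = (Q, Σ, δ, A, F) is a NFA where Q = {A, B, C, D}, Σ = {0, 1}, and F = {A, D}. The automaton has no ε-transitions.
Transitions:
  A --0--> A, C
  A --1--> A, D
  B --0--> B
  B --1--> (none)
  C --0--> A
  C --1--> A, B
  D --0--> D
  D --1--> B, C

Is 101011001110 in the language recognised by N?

accepted

Start: {A}
read 1: {A, D}
read 0: {A, C, D}
read 1: {A, B, C, D}
read 0: {A, B, C, D}
read 1: {A, B, C, D}
read 1: {A, B, C, D}
read 0: {A, B, C, D}
read 0: {A, B, C, D}
read 1: {A, B, C, D}
read 1: {A, B, C, D}
read 1: {A, B, C, D}
read 0: {A, B, C, D}
Reachable ∩ accepting = {A, D} — nonempty.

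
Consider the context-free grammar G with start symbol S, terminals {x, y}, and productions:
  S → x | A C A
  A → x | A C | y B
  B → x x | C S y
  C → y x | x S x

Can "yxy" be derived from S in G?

no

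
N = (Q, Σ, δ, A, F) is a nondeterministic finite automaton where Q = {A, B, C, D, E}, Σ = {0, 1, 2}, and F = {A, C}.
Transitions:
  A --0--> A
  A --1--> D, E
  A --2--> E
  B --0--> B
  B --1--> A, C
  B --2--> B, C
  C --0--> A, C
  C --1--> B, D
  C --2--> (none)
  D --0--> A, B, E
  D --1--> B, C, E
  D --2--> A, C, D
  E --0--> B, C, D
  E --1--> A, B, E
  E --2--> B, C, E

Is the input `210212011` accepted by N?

accepted

Start: {A}
read 2: {E}
read 1: {A, B, E}
read 0: {A, B, C, D}
read 2: {A, B, C, D, E}
read 1: {A, B, C, D, E}
read 2: {A, B, C, D, E}
read 0: {A, B, C, D, E}
read 1: {A, B, C, D, E}
read 1: {A, B, C, D, E}
Reachable ∩ accepting = {A, C} — nonempty.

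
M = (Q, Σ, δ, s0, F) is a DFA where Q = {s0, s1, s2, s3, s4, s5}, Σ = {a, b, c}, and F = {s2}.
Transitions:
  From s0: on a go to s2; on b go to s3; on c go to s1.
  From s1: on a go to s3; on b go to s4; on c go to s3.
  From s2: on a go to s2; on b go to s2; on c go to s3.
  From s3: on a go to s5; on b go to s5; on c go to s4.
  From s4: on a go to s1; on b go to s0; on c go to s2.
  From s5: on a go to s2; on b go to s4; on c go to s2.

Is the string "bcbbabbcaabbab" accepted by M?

accepted

s0 --b--> s3
s3 --c--> s4
s4 --b--> s0
s0 --b--> s3
s3 --a--> s5
s5 --b--> s4
s4 --b--> s0
s0 --c--> s1
s1 --a--> s3
s3 --a--> s5
s5 --b--> s4
s4 --b--> s0
s0 --a--> s2
s2 --b--> s2
End in state s2, which is an accepting state.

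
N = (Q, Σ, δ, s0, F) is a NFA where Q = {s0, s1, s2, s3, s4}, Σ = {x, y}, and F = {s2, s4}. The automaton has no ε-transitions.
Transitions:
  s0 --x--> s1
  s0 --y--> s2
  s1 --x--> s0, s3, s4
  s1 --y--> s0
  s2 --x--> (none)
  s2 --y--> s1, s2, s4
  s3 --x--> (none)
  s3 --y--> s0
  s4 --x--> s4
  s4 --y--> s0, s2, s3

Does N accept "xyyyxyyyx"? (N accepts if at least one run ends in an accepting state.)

Start: {s0}
read x: {s1}
read y: {s0}
read y: {s2}
read y: {s1, s2, s4}
read x: {s0, s3, s4}
read y: {s0, s2, s3}
read y: {s0, s1, s2, s4}
read y: {s0, s1, s2, s3, s4}
read x: {s0, s1, s3, s4}
Reachable ∩ accepting = {s4} — nonempty.

accepted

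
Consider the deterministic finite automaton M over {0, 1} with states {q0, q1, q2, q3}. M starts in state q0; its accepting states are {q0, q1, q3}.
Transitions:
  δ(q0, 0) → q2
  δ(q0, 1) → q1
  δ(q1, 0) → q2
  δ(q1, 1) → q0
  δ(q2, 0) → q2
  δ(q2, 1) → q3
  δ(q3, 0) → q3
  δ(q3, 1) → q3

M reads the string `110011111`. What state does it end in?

q3

q0 --1--> q1
q1 --1--> q0
q0 --0--> q2
q2 --0--> q2
q2 --1--> q3
q3 --1--> q3
q3 --1--> q3
q3 --1--> q3
q3 --1--> q3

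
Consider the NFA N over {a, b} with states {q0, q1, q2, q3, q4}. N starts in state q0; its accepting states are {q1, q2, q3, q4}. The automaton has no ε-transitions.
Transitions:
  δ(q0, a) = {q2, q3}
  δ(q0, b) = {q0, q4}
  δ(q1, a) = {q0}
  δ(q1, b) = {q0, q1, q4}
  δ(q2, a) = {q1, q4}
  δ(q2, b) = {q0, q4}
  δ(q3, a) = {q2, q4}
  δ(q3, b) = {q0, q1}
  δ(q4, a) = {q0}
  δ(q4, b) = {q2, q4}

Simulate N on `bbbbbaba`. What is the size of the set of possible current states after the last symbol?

Start: {q0}
read b: {q0, q4}
read b: {q0, q2, q4}
read b: {q0, q2, q4}
read b: {q0, q2, q4}
read b: {q0, q2, q4}
read a: {q0, q1, q2, q3, q4}
read b: {q0, q1, q2, q4}
read a: {q0, q1, q2, q3, q4}
Final reachable set {q0, q1, q2, q3, q4} has 5 states.

5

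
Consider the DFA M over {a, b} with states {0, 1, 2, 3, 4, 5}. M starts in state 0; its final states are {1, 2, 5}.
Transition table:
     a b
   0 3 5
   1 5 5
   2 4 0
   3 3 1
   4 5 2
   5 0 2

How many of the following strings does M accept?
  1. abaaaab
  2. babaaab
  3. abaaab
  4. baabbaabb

4

abaaaab: accepted
babaaab: accepted
abaaab: accepted
baabbaabb: accepted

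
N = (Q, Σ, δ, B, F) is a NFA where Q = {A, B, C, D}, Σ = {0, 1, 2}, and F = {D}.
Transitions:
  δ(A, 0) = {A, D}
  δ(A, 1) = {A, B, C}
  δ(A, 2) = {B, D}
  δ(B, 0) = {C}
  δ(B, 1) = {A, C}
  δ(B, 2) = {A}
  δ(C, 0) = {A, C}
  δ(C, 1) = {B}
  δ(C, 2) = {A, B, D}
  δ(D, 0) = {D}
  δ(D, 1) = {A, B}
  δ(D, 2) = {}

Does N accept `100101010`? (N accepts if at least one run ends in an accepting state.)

Start: {B}
read 1: {A, C}
read 0: {A, C, D}
read 0: {A, C, D}
read 1: {A, B, C}
read 0: {A, C, D}
read 1: {A, B, C}
read 0: {A, C, D}
read 1: {A, B, C}
read 0: {A, C, D}
Reachable ∩ accepting = {D} — nonempty.

accepted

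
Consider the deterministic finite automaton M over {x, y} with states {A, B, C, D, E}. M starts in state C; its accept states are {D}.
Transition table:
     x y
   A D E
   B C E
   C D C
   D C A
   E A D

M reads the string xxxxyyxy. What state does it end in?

A

C --x--> D
D --x--> C
C --x--> D
D --x--> C
C --y--> C
C --y--> C
C --x--> D
D --y--> A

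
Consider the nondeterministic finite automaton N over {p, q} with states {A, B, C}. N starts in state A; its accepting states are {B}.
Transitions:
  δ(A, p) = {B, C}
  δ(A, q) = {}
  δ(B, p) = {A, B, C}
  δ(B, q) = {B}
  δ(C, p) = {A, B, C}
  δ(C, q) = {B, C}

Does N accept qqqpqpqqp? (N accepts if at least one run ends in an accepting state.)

Start: {A}
read q: {}
The reachable set is empty and stays empty for the remaining 8 symbols.
Reachable ∩ accepting = {} — empty.

rejected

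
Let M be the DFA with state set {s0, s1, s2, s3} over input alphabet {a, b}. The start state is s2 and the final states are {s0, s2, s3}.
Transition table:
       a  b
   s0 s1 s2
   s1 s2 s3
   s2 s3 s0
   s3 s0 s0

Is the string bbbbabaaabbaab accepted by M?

s2 --b--> s0
s0 --b--> s2
s2 --b--> s0
s0 --b--> s2
s2 --a--> s3
s3 --b--> s0
s0 --a--> s1
s1 --a--> s2
s2 --a--> s3
s3 --b--> s0
s0 --b--> s2
s2 --a--> s3
s3 --a--> s0
s0 --b--> s2
End in state s2, which is an accepting state.

accepted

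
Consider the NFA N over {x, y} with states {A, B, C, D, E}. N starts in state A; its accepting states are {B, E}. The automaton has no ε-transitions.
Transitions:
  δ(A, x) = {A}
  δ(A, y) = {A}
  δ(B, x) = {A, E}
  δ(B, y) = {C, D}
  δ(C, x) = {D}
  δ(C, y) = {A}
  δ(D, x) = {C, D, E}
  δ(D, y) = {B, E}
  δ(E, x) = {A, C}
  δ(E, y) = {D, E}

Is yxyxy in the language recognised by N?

rejected

Start: {A}
read y: {A}
read x: {A}
read y: {A}
read x: {A}
read y: {A}
Reachable ∩ accepting = {} — empty.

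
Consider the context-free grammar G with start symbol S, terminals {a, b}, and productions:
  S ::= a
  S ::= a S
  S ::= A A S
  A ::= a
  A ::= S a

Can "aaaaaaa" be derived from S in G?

S ⇒ AAS ⇒ SaAS ⇒ AASaAS ⇒ aASaAS ⇒ aaSaAS ⇒ aaaSaAS ⇒ aaaaaAS ⇒ aaaaaaS ⇒ aaaaaaa

yes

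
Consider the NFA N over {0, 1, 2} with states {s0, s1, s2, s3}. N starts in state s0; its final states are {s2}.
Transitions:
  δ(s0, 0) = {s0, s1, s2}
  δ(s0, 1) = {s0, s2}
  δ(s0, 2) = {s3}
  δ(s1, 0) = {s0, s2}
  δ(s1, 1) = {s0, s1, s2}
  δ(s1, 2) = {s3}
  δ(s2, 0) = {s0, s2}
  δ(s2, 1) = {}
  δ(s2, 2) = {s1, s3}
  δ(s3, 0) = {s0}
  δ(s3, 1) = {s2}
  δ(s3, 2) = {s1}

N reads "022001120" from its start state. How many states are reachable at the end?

Start: {s0}
read 0: {s0, s1, s2}
read 2: {s1, s3}
read 2: {s1, s3}
read 0: {s0, s2}
read 0: {s0, s1, s2}
read 1: {s0, s1, s2}
read 1: {s0, s1, s2}
read 2: {s1, s3}
read 0: {s0, s2}
Final reachable set {s0, s2} has 2 states.

2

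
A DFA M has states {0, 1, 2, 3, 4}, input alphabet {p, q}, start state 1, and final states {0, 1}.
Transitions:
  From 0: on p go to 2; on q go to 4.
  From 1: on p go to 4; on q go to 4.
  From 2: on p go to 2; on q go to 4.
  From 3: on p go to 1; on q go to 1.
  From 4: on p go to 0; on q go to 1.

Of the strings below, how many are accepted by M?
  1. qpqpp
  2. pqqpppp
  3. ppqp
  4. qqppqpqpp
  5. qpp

qpqpp: rejected
pqqpppp: rejected
ppqp: accepted
qqppqpqpp: rejected
qpp: rejected

1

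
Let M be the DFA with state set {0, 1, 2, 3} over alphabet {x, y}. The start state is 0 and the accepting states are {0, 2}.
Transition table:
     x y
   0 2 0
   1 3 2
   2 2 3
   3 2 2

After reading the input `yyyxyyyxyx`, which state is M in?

0 --y--> 0
0 --y--> 0
0 --y--> 0
0 --x--> 2
2 --y--> 3
3 --y--> 2
2 --y--> 3
3 --x--> 2
2 --y--> 3
3 --x--> 2

2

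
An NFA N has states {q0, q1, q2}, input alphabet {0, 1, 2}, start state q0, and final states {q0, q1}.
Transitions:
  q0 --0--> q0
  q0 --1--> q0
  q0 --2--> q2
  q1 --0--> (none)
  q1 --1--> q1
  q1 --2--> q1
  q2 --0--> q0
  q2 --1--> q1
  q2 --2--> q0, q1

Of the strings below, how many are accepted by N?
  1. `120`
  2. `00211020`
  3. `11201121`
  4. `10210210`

2

`120`: accepted
`00211020`: rejected
`11201121`: accepted
`10210210`: rejected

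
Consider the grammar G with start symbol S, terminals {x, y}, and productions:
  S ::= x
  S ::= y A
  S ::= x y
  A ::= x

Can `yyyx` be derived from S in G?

no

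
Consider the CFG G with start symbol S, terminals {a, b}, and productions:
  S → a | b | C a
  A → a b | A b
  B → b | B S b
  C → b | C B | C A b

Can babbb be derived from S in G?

no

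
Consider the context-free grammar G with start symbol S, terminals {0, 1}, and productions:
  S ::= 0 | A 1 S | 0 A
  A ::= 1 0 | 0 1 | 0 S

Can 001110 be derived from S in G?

no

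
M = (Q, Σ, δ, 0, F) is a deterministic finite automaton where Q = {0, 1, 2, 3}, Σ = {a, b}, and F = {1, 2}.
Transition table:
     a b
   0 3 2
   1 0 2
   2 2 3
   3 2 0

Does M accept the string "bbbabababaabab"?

rejected

0 --b--> 2
2 --b--> 3
3 --b--> 0
0 --a--> 3
3 --b--> 0
0 --a--> 3
3 --b--> 0
0 --a--> 3
3 --b--> 0
0 --a--> 3
3 --a--> 2
2 --b--> 3
3 --a--> 2
2 --b--> 3
End in state 3, which is not an accepting state.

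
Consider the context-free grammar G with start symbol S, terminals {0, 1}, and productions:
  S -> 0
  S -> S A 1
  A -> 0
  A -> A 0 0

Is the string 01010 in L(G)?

no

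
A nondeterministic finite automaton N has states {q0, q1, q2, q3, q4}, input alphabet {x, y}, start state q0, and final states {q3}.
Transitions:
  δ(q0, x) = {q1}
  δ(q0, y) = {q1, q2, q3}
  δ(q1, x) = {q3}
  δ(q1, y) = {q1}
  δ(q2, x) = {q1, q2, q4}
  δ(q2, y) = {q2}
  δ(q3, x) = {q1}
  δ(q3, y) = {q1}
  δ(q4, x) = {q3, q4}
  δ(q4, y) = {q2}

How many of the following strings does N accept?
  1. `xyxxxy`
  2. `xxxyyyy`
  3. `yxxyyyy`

`xyxxxy`: rejected
`xxxyyyy`: rejected
`yxxyyyy`: rejected

0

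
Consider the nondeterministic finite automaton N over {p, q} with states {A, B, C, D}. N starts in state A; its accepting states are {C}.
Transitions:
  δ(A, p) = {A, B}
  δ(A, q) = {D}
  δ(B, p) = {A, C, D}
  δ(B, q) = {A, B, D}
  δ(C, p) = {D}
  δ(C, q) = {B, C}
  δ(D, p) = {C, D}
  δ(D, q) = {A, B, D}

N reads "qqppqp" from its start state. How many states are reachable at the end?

4

Start: {A}
read q: {D}
read q: {A, B, D}
read p: {A, B, C, D}
read p: {A, B, C, D}
read q: {A, B, C, D}
read p: {A, B, C, D}
Final reachable set {A, B, C, D} has 4 states.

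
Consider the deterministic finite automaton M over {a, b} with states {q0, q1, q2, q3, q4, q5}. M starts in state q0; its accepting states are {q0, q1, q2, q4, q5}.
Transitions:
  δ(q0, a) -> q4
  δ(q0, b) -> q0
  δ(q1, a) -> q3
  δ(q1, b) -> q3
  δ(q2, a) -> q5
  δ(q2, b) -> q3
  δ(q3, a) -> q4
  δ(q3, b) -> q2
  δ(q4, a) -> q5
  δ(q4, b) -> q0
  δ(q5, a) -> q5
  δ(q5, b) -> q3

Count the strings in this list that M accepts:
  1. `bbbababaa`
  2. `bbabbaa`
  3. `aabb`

`bbbababaa`: accepted
`bbabbaa`: accepted
`aabb`: accepted

3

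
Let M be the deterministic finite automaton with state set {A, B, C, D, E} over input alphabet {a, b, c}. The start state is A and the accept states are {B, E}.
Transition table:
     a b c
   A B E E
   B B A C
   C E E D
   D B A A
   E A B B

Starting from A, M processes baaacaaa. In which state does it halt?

A --b--> E
E --a--> A
A --a--> B
B --a--> B
B --c--> C
C --a--> E
E --a--> A
A --a--> B

B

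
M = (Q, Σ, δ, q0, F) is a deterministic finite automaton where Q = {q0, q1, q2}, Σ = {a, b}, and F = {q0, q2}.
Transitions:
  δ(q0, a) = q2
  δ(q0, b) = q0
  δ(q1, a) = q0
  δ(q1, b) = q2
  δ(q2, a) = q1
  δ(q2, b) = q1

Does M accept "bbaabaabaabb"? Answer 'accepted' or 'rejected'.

rejected

q0 --b--> q0
q0 --b--> q0
q0 --a--> q2
q2 --a--> q1
q1 --b--> q2
q2 --a--> q1
q1 --a--> q0
q0 --b--> q0
q0 --a--> q2
q2 --a--> q1
q1 --b--> q2
q2 --b--> q1
End in state q1, which is not an accepting state.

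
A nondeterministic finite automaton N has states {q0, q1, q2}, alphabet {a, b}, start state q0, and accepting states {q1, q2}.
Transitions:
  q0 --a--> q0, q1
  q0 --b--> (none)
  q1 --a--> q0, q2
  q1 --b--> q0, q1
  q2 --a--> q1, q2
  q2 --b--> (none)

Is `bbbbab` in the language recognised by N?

rejected

Start: {q0}
read b: {}
The reachable set is empty and stays empty for the remaining 5 symbols.
Reachable ∩ accepting = {} — empty.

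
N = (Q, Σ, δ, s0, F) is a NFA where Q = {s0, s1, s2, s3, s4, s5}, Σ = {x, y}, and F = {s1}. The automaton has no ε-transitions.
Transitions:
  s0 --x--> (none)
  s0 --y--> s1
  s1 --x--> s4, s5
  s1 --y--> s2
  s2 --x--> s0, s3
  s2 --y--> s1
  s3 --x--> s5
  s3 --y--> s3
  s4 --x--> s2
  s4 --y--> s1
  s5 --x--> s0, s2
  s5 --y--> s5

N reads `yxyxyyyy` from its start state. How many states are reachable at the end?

Start: {s0}
read y: {s1}
read x: {s4, s5}
read y: {s1, s5}
read x: {s0, s2, s4, s5}
read y: {s1, s5}
read y: {s2, s5}
read y: {s1, s5}
read y: {s2, s5}
Final reachable set {s2, s5} has 2 states.

2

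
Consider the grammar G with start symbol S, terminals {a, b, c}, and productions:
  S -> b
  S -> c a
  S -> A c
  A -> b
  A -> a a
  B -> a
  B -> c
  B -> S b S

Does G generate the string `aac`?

yes

S ⇒ Ac ⇒ aac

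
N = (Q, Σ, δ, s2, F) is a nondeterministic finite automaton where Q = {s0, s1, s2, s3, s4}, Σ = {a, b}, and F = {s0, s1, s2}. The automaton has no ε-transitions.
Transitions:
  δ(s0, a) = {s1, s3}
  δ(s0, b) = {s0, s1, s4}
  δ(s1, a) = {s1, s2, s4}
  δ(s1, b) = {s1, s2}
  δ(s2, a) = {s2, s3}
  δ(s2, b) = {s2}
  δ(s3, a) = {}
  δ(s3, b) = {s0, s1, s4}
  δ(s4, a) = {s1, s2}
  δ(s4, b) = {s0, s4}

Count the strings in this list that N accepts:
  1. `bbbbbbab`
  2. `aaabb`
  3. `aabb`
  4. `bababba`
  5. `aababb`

`bbbbbbab`: accepted
`aaabb`: accepted
`aabb`: accepted
`bababba`: accepted
`aababb`: accepted

5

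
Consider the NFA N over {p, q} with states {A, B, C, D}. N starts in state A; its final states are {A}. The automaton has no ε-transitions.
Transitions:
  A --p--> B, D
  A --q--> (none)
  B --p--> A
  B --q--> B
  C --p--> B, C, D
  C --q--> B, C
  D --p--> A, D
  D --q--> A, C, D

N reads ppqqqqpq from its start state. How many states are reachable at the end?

4

Start: {A}
read p: {B, D}
read p: {A, D}
read q: {A, C, D}
read q: {A, B, C, D}
read q: {A, B, C, D}
read q: {A, B, C, D}
read p: {A, B, C, D}
read q: {A, B, C, D}
Final reachable set {A, B, C, D} has 4 states.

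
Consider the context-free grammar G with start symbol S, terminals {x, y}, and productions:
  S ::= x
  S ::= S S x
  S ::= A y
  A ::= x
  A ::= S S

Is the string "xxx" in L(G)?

S ⇒ SSx ⇒ xSx ⇒ xxx

yes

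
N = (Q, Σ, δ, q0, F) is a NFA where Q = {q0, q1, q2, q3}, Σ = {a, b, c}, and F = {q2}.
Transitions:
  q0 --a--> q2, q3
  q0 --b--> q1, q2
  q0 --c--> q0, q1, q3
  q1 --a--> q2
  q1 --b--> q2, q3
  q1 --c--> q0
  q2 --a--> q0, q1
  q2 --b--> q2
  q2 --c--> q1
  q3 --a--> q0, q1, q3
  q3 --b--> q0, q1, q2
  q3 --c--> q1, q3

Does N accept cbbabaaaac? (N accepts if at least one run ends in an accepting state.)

Start: {q0}
read c: {q0, q1, q3}
read b: {q0, q1, q2, q3}
read b: {q0, q1, q2, q3}
read a: {q0, q1, q2, q3}
read b: {q0, q1, q2, q3}
read a: {q0, q1, q2, q3}
read a: {q0, q1, q2, q3}
read a: {q0, q1, q2, q3}
read a: {q0, q1, q2, q3}
read c: {q0, q1, q3}
Reachable ∩ accepting = {} — empty.

rejected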